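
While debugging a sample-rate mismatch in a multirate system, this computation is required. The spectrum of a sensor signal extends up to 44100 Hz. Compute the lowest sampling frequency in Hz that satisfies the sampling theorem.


The Nyquist rate is twice the maximum frequency component.
fs_min = 2 * fmax
      = 2 * 44100
      = 88200 Hz

88200


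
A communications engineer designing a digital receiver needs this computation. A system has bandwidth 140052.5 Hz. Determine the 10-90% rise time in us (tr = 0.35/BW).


Rise time from bandwidth relationship:
tr = 0.35 / BW
   = 0.35 / 140052.5
   = 2.499062851e-06 s
   = 2.4991 us

2.4991 us


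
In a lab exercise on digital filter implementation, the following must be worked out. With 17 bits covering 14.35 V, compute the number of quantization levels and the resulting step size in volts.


Step 1 — number of quantization levels:
L = 2^N = 2^17 = 131072

Step 2 — LSB step size:
delta = Vfs / L
      = 14.35 / 131072
      = 0.00010948 V

Levels = 131072; step size = 0.00010948 V


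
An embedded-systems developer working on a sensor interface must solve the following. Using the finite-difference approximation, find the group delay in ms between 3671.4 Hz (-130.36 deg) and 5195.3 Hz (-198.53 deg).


Group delay from phase difference:
tau = -d(phi)/d(omega)
d(phi) = -68.17 deg = -1.189791 rad
d(omega) = 2*pi*(5195.3 - 3671.4) = 9574.9461 rad/s
tau = -(-1.189791) / 9574.9461
    = 0.1243 ms

0.1243 ms


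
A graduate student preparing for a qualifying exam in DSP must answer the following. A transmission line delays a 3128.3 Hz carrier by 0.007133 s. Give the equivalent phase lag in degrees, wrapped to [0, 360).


Phase shift from frequency and time delay:
phi = 360 * f * t_delay
    = 360 * 3128.3 * 0.007133
    = 8033.1 degrees
    mod 360 = 113.1 degrees

113.1 degrees


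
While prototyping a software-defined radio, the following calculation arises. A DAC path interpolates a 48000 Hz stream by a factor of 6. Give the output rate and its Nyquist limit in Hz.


Step 1 — output sample rate after interpolation by L:
fs_out = L * fs_in = 6 * 48000 = 288000 Hz

Step 2 — Nyquist frequency of the output stream:
f_Nyq = fs_out / 2 = 288000 / 2 = 144000.0 Hz

fs_out = 288000 Hz; f_Nyquist = 144000.0 Hz


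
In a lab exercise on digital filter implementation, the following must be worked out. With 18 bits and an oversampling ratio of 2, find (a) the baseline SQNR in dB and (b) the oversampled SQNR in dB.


Step 1 — baseline SQNR at Nyquist:
SQNR_base = 6.02*N + 1.76
          = 6.02*18 + 1.76
          = 110.12 dB

Step 2 — oversampling processing gain:
G = 10*log10(OSR) = 10*log10(2) = 3.01 dB

Step 3 — total:
SQNR_total = 110.12 + 3.01 = 113.13 dB

Base SQNR = 110.12 dB; oversampled SQNR = 113.13 dB


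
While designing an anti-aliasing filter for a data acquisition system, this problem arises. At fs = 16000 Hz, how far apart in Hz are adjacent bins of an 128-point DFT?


DFT frequency resolution:
df = fs / N
   = 16000 / 128
   = 125.0 Hz

125.0 Hz


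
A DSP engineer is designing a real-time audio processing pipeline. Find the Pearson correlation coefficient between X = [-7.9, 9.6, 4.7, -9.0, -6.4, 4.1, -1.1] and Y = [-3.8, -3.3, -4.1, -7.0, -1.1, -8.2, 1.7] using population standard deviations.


Pearson correlation coefficient (population):
r = cov(X,Y) / (std(X) * std(Y))
Mean X = -0.8571, Mean Y = -3.6857
Cov(X,Y) = -1.213469
Std(X) = 6.670801, Std(Y) = 3.102731
r = -0.0586

-0.0586


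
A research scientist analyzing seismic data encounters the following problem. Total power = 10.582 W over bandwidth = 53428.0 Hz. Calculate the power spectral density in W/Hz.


Power spectral density:
PSD = P / BW
    = 10.582 / 53428.0
    = 0.00019806 W/Hz

0.00019806 W/Hz


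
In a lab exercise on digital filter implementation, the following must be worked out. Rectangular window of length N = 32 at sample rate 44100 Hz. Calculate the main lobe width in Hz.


Main lobe width for a rectangular window:
Width = 2 * fs / N
      = 2 * 44100 / 32
      = 88200 / 32
      = 2756.25 Hz

2756.25 Hz


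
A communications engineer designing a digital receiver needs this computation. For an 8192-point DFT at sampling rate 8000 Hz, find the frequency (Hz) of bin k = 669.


Frequency of DFT bin k:
f_k = k * fs / N
    = 669 * 8000 / 8192
    = 5352000 / 8192
    = 653.32 Hz

653.32 Hz


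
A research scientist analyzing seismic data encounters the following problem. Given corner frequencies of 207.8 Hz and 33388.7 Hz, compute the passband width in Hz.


Bandwidth is the difference of -3dB frequencies:
BW = f_high - f_low
   = 33388.7 - 207.8
   = 33180.9 Hz

33180.9 Hz


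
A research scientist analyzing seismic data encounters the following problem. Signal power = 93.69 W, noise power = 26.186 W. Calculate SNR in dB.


SNR in decibels:
SNR = 10 * log10(Ps / Pn)
    = 10 * log10(93.69 / 26.186)
    = 10 * log10(3.5779)
    = 10 * 0.5536
    = 5.54 dB

5.54 dB


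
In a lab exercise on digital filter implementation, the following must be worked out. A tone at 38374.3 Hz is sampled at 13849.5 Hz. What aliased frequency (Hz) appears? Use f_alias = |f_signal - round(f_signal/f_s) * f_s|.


Compute the nearest integer multiple of fs to the signal:
n = round(38374.3 / 13849.5) = 3
f_alias = |38374.3 - 3 * 13849.5|
        = |38374.3 - 41548.5|
        = 3174.2 Hz

3174.2


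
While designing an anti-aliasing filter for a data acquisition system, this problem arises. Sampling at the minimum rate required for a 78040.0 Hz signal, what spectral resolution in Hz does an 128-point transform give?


Step 1 — Nyquist sampling rate:
fs = 2 * fmax = 2 * 78040.0 = 156080.0 Hz

Step 2 — DFT bin spacing:
df = fs / N = 156080.0 / 128 = 1219.375 Hz

1219.375 Hz


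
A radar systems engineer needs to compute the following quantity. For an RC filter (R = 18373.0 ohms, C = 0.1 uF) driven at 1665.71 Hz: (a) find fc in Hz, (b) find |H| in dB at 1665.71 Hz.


Step 1 — cutoff frequency:
fc = 1 / (2*pi*R*C)
C = 0.1 uF = 1e-07 F
fc = 1 / (2*pi*18373.0*1e-07)
   = 86.6244 Hz

Step 2 — magnitude at f = 1665.71 Hz:
|H(f)| = 1 / sqrt(1 + (f/fc)^2)
f/fc = 1665.71 / 86.6244 = 19.229109
|H| = 1 / sqrt(1 + 369.758633) = 0.0519343
|H|_dB = 20*log10(0.0519343) = -25.69 dB

fc = 86.6244 Hz; |H(1665.71 Hz)| = -25.69 dB


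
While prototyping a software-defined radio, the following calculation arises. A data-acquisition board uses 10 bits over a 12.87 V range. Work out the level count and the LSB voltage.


Step 1 — number of quantization levels:
L = 2^N = 2^10 = 1024

Step 2 — LSB step size:
delta = Vfs / L
      = 12.87 / 1024
      = 0.01256836 V

Levels = 1024; step size = 0.01256836 V


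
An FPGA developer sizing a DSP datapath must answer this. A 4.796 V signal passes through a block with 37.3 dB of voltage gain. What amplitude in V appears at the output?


Output voltage from dB gain:
V_out = V_in * 10^(gain_dB / 20)
      = 4.796 * 10^(37.3 / 20)
      = 4.796 * 73.282453
      = 351.4626 V

351.4626 V


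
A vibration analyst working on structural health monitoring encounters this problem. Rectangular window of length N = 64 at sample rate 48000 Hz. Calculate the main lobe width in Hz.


Main lobe width for a rectangular window:
Width = 2 * fs / N
      = 2 * 48000 / 64
      = 96000 / 64
      = 1500.0 Hz

1500.0 Hz


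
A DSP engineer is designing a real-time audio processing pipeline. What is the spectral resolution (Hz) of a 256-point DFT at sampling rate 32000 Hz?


DFT frequency resolution:
df = fs / N
   = 32000 / 256
   = 125.0 Hz

125.0 Hz


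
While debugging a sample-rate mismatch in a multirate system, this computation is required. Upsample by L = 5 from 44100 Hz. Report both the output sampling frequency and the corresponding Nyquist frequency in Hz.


Step 1 — output sample rate after interpolation by L:
fs_out = L * fs_in = 5 * 44100 = 220500 Hz

Step 2 — Nyquist frequency of the output stream:
f_Nyq = fs_out / 2 = 220500 / 2 = 110250.0 Hz

fs_out = 220500 Hz; f_Nyquist = 110250.0 Hz


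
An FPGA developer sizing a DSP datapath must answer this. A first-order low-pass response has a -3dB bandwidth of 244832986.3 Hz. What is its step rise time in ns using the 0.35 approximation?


Rise time from bandwidth relationship:
tr = 0.35 / BW
   = 0.35 / 244832986.3
   = 1.429545934e-09 s
   = 1.4295 ns

1.4295 ns


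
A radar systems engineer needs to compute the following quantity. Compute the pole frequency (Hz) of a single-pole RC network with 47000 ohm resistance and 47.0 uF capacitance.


Cutoff frequency of a first-order RC filter:
fc = 1 / (2 * pi * R * C)
C = 47.0 uF = 4.7e-05 F
fc = 1 / (2 * pi * 47000 * 4.7e-05)
   = 1 / 13.87955634356
   = 0.072048 Hz

0.072048 Hz


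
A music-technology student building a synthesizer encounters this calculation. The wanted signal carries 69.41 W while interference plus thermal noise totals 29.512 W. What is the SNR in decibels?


SNR in decibels:
SNR = 10 * log10(Ps / Pn)
    = 10 * log10(69.41 / 29.512)
    = 10 * log10(2.3519)
    = 10 * 0.3714
    = 3.71 dB

3.71 dB


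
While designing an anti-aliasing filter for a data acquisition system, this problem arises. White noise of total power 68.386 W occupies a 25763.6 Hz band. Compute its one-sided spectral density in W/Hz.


Power spectral density:
PSD = P / BW
    = 68.386 / 25763.6
    = 0.00265437 W/Hz

0.00265437 W/Hz


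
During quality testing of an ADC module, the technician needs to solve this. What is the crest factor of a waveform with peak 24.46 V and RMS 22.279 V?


Crest factor is the ratio of peak to RMS:
CF = V_peak / V_rms
   = 24.46 / 22.279
   = 1.0979

1.0979


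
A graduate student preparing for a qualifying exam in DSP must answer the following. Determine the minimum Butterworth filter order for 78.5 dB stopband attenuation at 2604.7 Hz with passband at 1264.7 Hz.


Butterworth filter order formula:
n = log10(10^(A/10) - 1) / (2 * log10(f_stop/f_pass))
10^(78.5/10) - 1 = 70794577.4384
f_stop/f_pass = 2604.7 / 1264.7 = 2.0595
n = 12.5092 -> ceil = 13

13


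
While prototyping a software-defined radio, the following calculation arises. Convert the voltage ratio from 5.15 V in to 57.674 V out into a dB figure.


Voltage gain in dB:
G = 20 * log10(Vout / Vin)
  = 20 * log10(57.674 / 5.15)
  = 20 * log10(11.198835)
  = 20 * 1.049173
  = 20.98 dB

20.98 dB


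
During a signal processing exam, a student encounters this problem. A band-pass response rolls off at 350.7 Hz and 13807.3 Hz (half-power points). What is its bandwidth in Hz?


Bandwidth is the difference of -3dB frequencies:
BW = f_high - f_low
   = 13807.3 - 350.7
   = 13456.6 Hz

13456.6 Hz


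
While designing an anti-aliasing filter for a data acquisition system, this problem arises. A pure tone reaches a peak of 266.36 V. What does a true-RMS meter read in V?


RMS voltage for a sinusoidal waveform:
V_rms = V_peak / sqrt(2)
      = 266.36 / 1.414214
      = 188.345 V

188.345 V


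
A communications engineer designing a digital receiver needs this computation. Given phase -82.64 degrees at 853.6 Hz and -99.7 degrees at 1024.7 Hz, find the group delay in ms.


Group delay from phase difference:
tau = -d(phi)/d(omega)
d(phi) = -17.06 deg = -0.297753 rad
d(omega) = 2*pi*(1024.7 - 853.6) = 1075.053 rad/s
tau = -(-0.297753) / 1075.053
    = 0.277 ms

0.277 ms


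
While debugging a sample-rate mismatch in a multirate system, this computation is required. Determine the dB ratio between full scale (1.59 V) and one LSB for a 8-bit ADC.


Dynamic range from full-scale to LSB:
V_min = V_max / 2^bits = 1.59 / 2^8
DR = 20 * log10(V_max / V_min)
   = 20 * log10(2^8)
   = 20 * 8 * log10(2)
   = 48.16 dB

48.16 dB


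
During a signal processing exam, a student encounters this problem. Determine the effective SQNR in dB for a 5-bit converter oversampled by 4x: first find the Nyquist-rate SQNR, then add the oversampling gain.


Step 1 — baseline SQNR at Nyquist:
SQNR_base = 6.02*N + 1.76
          = 6.02*5 + 1.76
          = 31.86 dB

Step 2 — oversampling processing gain:
G = 10*log10(OSR) = 10*log10(4) = 6.02 dB

Step 3 — total:
SQNR_total = 31.86 + 6.02 = 37.88 dB

Base SQNR = 31.86 dB; oversampled SQNR = 37.88 dB


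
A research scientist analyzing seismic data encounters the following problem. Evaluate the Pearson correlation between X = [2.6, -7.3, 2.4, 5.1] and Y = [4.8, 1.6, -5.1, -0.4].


Pearson correlation coefficient (population):
r = cov(X,Y) / (std(X) * std(Y))
Mean X = 0.7, Mean Y = 0.225
Cov(X,Y) = -3.5275
Std(X) = 4.739726, Std(Y) = 3.590526
r = -0.2073

-0.2073


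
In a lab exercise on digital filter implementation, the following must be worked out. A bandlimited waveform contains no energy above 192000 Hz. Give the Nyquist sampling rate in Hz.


The Nyquist rate is twice the maximum frequency component.
fs_min = 2 * fmax
      = 2 * 192000
      = 384000 Hz

384000


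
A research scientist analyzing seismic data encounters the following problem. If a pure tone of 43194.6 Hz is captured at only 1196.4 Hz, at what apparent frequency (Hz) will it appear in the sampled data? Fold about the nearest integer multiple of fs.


Compute the nearest integer multiple of fs to the signal:
n = round(43194.6 / 1196.4) = 36
f_alias = |43194.6 - 36 * 1196.4|
        = |43194.6 - 43070.4|
        = 124.2 Hz

124.2


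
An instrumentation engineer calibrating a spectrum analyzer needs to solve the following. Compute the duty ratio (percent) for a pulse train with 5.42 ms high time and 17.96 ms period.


Duty cycle as a percentage:
DC = (t_on / T) * 100
   = (5.42 / 17.96) * 100
   = 0.301782 * 100
   = 30.18 %

30.18 %


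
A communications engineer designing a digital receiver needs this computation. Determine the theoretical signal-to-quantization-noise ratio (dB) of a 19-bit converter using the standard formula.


Theoretical SNR for a full-scale sinusoid:
SNR = 6.02 * N + 1.76
    = 6.02 * 19 + 1.76
    = 114.38 + 1.76
    = 116.14 dB

116.14 dB


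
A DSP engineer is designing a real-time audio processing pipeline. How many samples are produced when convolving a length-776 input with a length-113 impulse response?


Linear convolution output length:
L = N + M - 1
  = 776 + 113 - 1
  = 888 samples

888


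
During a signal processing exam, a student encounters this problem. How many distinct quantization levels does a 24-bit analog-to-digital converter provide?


Number of quantization levels = 2^N
= 2^24
= 16777216

16777216


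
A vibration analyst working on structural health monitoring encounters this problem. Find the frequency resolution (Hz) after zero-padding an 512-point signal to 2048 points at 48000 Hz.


Frequency resolution after zero-padding:
N_padded = 512 * 4 = 2048
df = fs / N_padded
   = 48000 / 2048
   = 23.4375 Hz

23.4375 Hz


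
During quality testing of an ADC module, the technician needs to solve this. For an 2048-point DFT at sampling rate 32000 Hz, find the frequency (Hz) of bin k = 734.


Frequency of DFT bin k:
f_k = k * fs / N
    = 734 * 32000 / 2048
    = 23488000 / 2048
    = 11468.75 Hz

11468.75 Hz


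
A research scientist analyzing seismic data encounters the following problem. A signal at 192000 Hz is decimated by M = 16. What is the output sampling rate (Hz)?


Decimation reduces the sample rate:
fs_out = fs_in / M
       = 192000 / 16
       = 12000.0 Hz

12000.0 Hz


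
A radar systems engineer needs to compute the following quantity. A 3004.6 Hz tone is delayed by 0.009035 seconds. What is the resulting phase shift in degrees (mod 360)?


Phase shift from frequency and time delay:
phi = 360 * f * t_delay
    = 360 * 3004.6 * 0.009035
    = 9772.76 degrees
    mod 360 = 52.76 degrees

52.76 degrees


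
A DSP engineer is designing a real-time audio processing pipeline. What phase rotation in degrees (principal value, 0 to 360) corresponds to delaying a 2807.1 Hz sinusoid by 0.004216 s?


Phase shift from frequency and time delay:
phi = 360 * f * t_delay
    = 360 * 2807.1 * 0.004216
    = 4260.5 degrees
    mod 360 = 300.5 degrees

300.5 degrees


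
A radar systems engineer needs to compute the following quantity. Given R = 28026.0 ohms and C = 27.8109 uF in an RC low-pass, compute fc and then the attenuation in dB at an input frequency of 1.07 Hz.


Step 1 — cutoff frequency:
fc = 1 / (2*pi*R*C)
C = 27.8109 uF = 2.78109e-05 F
fc = 1 / (2*pi*28026.0*2.78109e-05)
   = 0.204194 Hz

Step 2 — magnitude at f = 1.07 Hz:
|H(f)| = 1 / sqrt(1 + (f/fc)^2)
f/fc = 1.07 / 0.204194 = 5.240115
|H| = 1 / sqrt(1 + 27.458805) = 0.1874527
|H|_dB = 20*log10(0.1874527) = -14.54 dB

fc = 0.204194 Hz; |H(1.07 Hz)| = -14.54 dB


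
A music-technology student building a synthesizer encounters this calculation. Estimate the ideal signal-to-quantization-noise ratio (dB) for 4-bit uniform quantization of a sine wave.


Theoretical SNR for a full-scale sinusoid:
SNR = 6.02 * N + 1.76
    = 6.02 * 4 + 1.76
    = 24.08 + 1.76
    = 25.84 dB

25.84 dB


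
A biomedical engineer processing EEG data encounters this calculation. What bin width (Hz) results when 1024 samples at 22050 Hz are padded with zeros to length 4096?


Frequency resolution after zero-padding:
N_padded = 1024 * 4 = 4096
df = fs / N_padded
   = 22050 / 4096
   = 5.3833 Hz

5.3833 Hz


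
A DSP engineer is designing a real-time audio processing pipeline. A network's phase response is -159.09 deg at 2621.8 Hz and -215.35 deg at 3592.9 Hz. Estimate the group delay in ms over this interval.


Group delay from phase difference:
tau = -d(phi)/d(omega)
d(phi) = -56.26 deg = -0.981922 rad
d(omega) = 2*pi*(3592.9 - 2621.8) = 6101.6013 rad/s
tau = -(-0.981922) / 6101.6013
    = 0.1609 ms

0.1609 ms


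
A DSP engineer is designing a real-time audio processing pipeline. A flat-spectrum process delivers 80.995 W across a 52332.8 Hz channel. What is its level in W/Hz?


Power spectral density:
PSD = P / BW
    = 80.995 / 52332.8
    = 0.00154769 W/Hz

0.00154769 W/Hz


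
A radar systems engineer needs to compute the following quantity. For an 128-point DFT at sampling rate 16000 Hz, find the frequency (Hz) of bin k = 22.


Frequency of DFT bin k:
f_k = k * fs / N
    = 22 * 16000 / 128
    = 352000 / 128
    = 2750.0 Hz

2750.0 Hz


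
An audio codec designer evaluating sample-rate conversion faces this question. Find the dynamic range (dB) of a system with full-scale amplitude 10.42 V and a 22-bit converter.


Dynamic range from full-scale to LSB:
V_min = V_max / 2^bits = 10.42 / 2^22
DR = 20 * log10(V_max / V_min)
   = 20 * log10(2^22)
   = 20 * 22 * log10(2)
   = 132.45 dB

132.45 dB


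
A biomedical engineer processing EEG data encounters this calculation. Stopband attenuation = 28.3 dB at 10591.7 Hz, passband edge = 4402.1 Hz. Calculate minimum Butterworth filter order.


Butterworth filter order formula:
n = log10(10^(A/10) - 1) / (2 * log10(f_stop/f_pass))
10^(28.3/10) - 1 = 675.083
f_stop/f_pass = 10591.7 / 4402.1 = 2.4061
n = 3.7101 -> ceil = 4

4


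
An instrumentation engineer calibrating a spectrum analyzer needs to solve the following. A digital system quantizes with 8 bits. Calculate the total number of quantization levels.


Number of quantization levels = 2^N
= 2^8
= 256

256


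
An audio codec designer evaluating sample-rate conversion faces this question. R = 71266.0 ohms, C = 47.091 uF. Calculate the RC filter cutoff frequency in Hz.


Cutoff frequency of a first-order RC filter:
fc = 1 / (2 * pi * R * C)
C = 47.091 uF = 4.7091e-05 F
fc = 1 / (2 * pi * 71266.0 * 4.7091e-05)
   = 1 / 21.086289503822
   = 0.047424 Hz

0.047424 Hz


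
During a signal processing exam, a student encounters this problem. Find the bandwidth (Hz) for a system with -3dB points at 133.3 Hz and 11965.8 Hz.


Bandwidth is the difference of -3dB frequencies:
BW = f_high - f_low
   = 11965.8 - 133.3
   = 11832.5 Hz

11832.5 Hz


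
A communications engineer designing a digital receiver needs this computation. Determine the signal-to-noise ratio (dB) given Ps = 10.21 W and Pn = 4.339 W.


SNR in decibels:
SNR = 10 * log10(Ps / Pn)
    = 10 * log10(10.21 / 4.339)
    = 10 * log10(2.3531)
    = 10 * 0.3716
    = 3.72 dB

3.72 dB


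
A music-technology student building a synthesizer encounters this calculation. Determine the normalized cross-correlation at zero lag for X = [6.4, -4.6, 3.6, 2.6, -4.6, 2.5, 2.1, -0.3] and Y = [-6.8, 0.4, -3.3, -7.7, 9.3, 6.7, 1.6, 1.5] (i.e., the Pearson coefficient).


Pearson correlation coefficient (population):
r = cov(X,Y) / (std(X) * std(Y))
Mean X = 0.9625, Mean Y = 0.2125
Cov(X,Y) = -12.752031
Std(X) = 3.645867, Std(Y) = 5.617036
r = -0.6227

-0.6227


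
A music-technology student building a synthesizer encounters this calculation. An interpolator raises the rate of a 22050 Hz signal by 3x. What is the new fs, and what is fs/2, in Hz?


Step 1 — output sample rate after interpolation by L:
fs_out = L * fs_in = 3 * 22050 = 66150 Hz

Step 2 — Nyquist frequency of the output stream:
f_Nyq = fs_out / 2 = 66150 / 2 = 33075.0 Hz

fs_out = 66150 Hz; f_Nyquist = 33075.0 Hz


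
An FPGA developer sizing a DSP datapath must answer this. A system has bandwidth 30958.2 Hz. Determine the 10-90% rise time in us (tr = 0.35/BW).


Rise time from bandwidth relationship:
tr = 0.35 / BW
   = 0.35 / 30958.2
   = 1.130556686e-05 s
   = 11.3056 us

11.3056 us


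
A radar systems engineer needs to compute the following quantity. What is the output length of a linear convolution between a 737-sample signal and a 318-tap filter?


Linear convolution output length:
L = N + M - 1
  = 737 + 318 - 1
  = 1054 samples

1054


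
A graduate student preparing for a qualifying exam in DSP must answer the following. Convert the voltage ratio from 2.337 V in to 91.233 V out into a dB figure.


Voltage gain in dB:
G = 20 * log10(Vout / Vin)
  = 20 * log10(91.233 / 2.337)
  = 20 * log10(39.038511)
  = 20 * 1.591493
  = 31.83 dB

31.83 dB


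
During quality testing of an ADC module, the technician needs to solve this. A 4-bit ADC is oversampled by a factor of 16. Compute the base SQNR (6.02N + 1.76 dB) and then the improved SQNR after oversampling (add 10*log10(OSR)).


Step 1 — baseline SQNR at Nyquist:
SQNR_base = 6.02*N + 1.76
          = 6.02*4 + 1.76
          = 25.84 dB

Step 2 — oversampling processing gain:
G = 10*log10(OSR) = 10*log10(16) = 12.04 dB

Step 3 — total:
SQNR_total = 25.84 + 12.04 = 37.88 dB

Base SQNR = 25.84 dB; oversampled SQNR = 37.88 dB


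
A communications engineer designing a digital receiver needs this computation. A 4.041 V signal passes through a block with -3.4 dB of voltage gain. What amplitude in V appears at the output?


Output voltage from dB gain:
V_out = V_in * 10^(gain_dB / 20)
      = 4.041 * 10^(-3.4 / 20)
      = 4.041 * 0.676083
      = 2.7321 V

2.7321 V


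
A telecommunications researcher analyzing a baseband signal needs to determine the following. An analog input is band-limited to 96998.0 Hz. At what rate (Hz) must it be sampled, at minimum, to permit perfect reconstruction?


The Nyquist rate is twice the maximum frequency component.
fs_min = 2 * fmax
      = 2 * 96998.0
      = 193996.0 Hz

193996.0


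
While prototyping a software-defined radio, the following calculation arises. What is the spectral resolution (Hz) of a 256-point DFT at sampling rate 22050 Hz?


DFT frequency resolution:
df = fs / N
   = 22050 / 256
   = 86.1328 Hz

86.1328 Hz


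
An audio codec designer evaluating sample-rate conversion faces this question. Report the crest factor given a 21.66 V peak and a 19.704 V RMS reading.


Crest factor is the ratio of peak to RMS:
CF = V_peak / V_rms
   = 21.66 / 19.704
   = 1.0993

1.0993


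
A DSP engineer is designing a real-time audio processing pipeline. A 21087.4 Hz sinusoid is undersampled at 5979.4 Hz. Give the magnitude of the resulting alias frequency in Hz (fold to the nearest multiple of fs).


Compute the nearest integer multiple of fs to the signal:
n = round(21087.4 / 5979.4) = 4
f_alias = |21087.4 - 4 * 5979.4|
        = |21087.4 - 23917.6|
        = 2830.2 Hz

2830.2


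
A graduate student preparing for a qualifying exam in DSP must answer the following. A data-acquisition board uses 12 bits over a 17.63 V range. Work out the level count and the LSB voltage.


Step 1 — number of quantization levels:
L = 2^N = 2^12 = 4096

Step 2 — LSB step size:
delta = Vfs / L
      = 17.63 / 4096
      = 0.0043042 V

Levels = 4096; step size = 0.0043042 V


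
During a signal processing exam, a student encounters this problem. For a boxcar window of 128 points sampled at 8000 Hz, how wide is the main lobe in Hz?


Main lobe width for a rectangular window:
Width = 2 * fs / N
      = 2 * 8000 / 128
      = 16000 / 128
      = 125.0 Hz

125.0 Hz


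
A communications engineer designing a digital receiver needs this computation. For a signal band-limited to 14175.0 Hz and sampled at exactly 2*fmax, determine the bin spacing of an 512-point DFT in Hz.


Step 1 — Nyquist sampling rate:
fs = 2 * fmax = 2 * 14175.0 = 28350.0 Hz

Step 2 — DFT bin spacing:
df = fs / N = 28350.0 / 512 = 55.3711 Hz

55.3711 Hz


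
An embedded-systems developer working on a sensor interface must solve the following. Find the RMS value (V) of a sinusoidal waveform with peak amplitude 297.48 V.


RMS voltage for a sinusoidal waveform:
V_rms = V_peak / sqrt(2)
      = 297.48 / 1.414214
      = 210.35 V

210.35 V


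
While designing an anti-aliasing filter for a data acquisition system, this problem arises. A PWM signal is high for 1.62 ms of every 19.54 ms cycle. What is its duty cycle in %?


Duty cycle as a percentage:
DC = (t_on / T) * 100
   = (1.62 / 19.54) * 100
   = 0.082907 * 100
   = 8.29 %

8.29 %


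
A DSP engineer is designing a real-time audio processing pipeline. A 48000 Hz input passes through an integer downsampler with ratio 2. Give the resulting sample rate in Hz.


Decimation reduces the sample rate:
fs_out = fs_in / M
       = 48000 / 2
       = 24000.0 Hz

24000.0 Hz


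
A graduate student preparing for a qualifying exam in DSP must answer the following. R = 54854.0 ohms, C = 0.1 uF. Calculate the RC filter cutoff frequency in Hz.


Cutoff frequency of a first-order RC filter:
fc = 1 / (2 * pi * R * C)
C = 0.1 uF = 1e-07 F
fc = 1 / (2 * pi * 54854.0 * 1e-07)
   = 1 / 0.034465784684003
   = 29.014282 Hz

29.014282 Hz


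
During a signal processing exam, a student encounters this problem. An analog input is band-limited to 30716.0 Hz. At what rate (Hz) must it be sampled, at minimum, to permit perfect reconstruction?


The Nyquist rate is twice the maximum frequency component.
fs_min = 2 * fmax
      = 2 * 30716.0
      = 61432.0 Hz

61432.0


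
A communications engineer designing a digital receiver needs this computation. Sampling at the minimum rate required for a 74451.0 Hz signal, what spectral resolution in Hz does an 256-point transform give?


Step 1 — Nyquist sampling rate:
fs = 2 * fmax = 2 * 74451.0 = 148902.0 Hz

Step 2 — DFT bin spacing:
df = fs / N = 148902.0 / 256 = 581.6484 Hz

581.6484 Hz


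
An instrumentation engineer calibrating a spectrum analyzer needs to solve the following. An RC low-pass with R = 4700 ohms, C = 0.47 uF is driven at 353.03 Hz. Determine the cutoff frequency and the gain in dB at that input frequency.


Step 1 — cutoff frequency:
fc = 1 / (2*pi*R*C)
C = 0.47 uF = 4.7e-07 F
fc = 1 / (2*pi*4700*4.7e-07)
   = 72.0484 Hz

Step 2 — magnitude at f = 353.03 Hz:
|H(f)| = 1 / sqrt(1 + (f/fc)^2)
f/fc = 353.03 / 72.0484 = 4.899901
|H| = 1 / sqrt(1 + 24.00903) = 0.1999639
|H|_dB = 20*log10(0.1999639) = -13.98 dB

fc = 72.0484 Hz; |H(353.03 Hz)| = -13.98 dB


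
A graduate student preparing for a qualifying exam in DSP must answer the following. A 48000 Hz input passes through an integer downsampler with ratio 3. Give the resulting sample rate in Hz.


Decimation reduces the sample rate:
fs_out = fs_in / M
       = 48000 / 3
       = 16000.0 Hz

16000.0 Hz


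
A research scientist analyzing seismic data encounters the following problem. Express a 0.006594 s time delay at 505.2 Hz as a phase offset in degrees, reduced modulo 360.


Phase shift from frequency and time delay:
phi = 360 * f * t_delay
    = 360 * 505.2 * 0.006594
    = 1199.26 degrees
    mod 360 = 119.26 degrees

119.26 degrees


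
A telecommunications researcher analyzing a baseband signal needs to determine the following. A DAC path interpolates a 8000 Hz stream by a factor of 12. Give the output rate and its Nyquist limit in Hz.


Step 1 — output sample rate after interpolation by L:
fs_out = L * fs_in = 12 * 8000 = 96000 Hz

Step 2 — Nyquist frequency of the output stream:
f_Nyq = fs_out / 2 = 96000 / 2 = 48000.0 Hz

fs_out = 96000 Hz; f_Nyquist = 48000.0 Hz


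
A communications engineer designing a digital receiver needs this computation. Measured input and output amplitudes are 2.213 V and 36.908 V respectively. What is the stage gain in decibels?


Voltage gain in dB:
G = 20 * log10(Vout / Vin)
  = 20 * log10(36.908 / 2.213)
  = 20 * log10(16.677813)
  = 20 * 1.222139
  = 24.44 dB

24.44 dB


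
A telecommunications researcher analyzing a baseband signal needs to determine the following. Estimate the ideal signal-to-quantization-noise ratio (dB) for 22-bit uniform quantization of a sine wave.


Theoretical SNR for a full-scale sinusoid:
SNR = 6.02 * N + 1.76
    = 6.02 * 22 + 1.76
    = 132.44 + 1.76
    = 134.2 dB

134.2 dB


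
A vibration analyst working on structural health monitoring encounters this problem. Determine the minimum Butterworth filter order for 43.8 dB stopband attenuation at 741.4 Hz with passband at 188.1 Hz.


Butterworth filter order formula:
n = log10(10^(A/10) - 1) / (2 * log10(f_stop/f_pass))
10^(43.8/10) - 1 = 23987.3292
f_stop/f_pass = 741.4 / 188.1 = 3.9415
n = 3.6766 -> ceil = 4

4


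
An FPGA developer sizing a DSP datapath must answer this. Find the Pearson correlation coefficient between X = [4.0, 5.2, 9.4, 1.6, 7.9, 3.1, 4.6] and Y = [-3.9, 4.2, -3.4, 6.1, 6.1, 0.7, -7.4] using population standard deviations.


Pearson correlation coefficient (population):
r = cov(X,Y) / (std(X) * std(Y))
Mean X = 5.1143, Mean Y = 0.3429
Cov(X,Y) = -1.702041
Std(X) = 2.508516, Std(Y) = 4.97504
r = -0.1364

-0.1364


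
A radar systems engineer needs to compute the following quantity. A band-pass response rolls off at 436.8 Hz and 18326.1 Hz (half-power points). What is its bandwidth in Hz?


Bandwidth is the difference of -3dB frequencies:
BW = f_high - f_low
   = 18326.1 - 436.8
   = 17889.3 Hz

17889.3 Hz


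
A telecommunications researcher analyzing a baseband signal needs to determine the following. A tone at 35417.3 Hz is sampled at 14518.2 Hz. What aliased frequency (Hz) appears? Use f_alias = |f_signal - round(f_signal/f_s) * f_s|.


Compute the nearest integer multiple of fs to the signal:
n = round(35417.3 / 14518.2) = 2
f_alias = |35417.3 - 2 * 14518.2|
        = |35417.3 - 29036.4|
        = 6380.9 Hz

6380.9


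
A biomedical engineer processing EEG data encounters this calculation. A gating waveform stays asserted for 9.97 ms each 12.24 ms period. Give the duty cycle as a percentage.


Duty cycle as a percentage:
DC = (t_on / T) * 100
   = (9.97 / 12.24) * 100
   = 0.814542 * 100
   = 81.45 %

81.45 %


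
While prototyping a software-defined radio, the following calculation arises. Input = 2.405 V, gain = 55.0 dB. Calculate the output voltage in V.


Output voltage from dB gain:
V_out = V_in * 10^(gain_dB / 20)
      = 2.405 * 10^(55.0 / 20)
      = 2.405 * 562.341325
      = 1352.4309 V

1352.4309 V


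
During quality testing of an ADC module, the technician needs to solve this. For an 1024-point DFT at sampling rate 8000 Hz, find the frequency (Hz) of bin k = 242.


Frequency of DFT bin k:
f_k = k * fs / N
    = 242 * 8000 / 1024
    = 1936000 / 1024
    = 1890.625 Hz

1890.625 Hz


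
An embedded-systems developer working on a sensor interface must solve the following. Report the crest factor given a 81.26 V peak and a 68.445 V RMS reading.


Crest factor is the ratio of peak to RMS:
CF = V_peak / V_rms
   = 81.26 / 68.445
   = 1.1872

1.1872


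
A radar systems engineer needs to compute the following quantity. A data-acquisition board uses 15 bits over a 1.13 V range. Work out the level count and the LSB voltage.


Step 1 — number of quantization levels:
L = 2^N = 2^15 = 32768

Step 2 — LSB step size:
delta = Vfs / L
      = 1.13 / 32768
      = 3.448e-05 V

Levels = 32768; step size = 3.448e-05 V


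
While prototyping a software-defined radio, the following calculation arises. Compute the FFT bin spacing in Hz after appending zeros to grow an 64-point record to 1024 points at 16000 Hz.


Frequency resolution after zero-padding:
N_padded = 64 * 16 = 1024
df = fs / N_padded
   = 16000 / 1024
   = 15.625 Hz

15.625 Hz


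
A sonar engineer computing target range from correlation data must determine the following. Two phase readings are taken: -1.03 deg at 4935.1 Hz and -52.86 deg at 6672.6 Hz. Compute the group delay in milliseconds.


Group delay from phase difference:
tau = -d(phi)/d(omega)
d(phi) = -51.83 deg = -0.904604 rad
d(omega) = 2*pi*(6672.6 - 4935.1) = 10917.0345 rad/s
tau = -(-0.904604) / 10917.0345
    = 0.0829 ms

0.0829 ms


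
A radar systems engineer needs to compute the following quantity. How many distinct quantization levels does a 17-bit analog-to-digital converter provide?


Number of quantization levels = 2^N
= 2^17
= 131072

131072


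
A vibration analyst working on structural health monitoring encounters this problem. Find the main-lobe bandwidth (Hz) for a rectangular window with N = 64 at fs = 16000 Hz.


Main lobe width for a rectangular window:
Width = 2 * fs / N
      = 2 * 16000 / 64
      = 32000 / 64
      = 500.0 Hz

500.0 Hz


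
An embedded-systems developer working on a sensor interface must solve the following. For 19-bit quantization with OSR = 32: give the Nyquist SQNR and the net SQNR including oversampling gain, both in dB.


Step 1 — baseline SQNR at Nyquist:
SQNR_base = 6.02*N + 1.76
          = 6.02*19 + 1.76
          = 116.14 dB

Step 2 — oversampling processing gain:
G = 10*log10(OSR) = 10*log10(32) = 15.05 dB

Step 3 — total:
SQNR_total = 116.14 + 15.05 = 131.19 dB

Base SQNR = 116.14 dB; oversampled SQNR = 131.19 dB


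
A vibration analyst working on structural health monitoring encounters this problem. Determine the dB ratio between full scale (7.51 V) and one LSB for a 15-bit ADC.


Dynamic range from full-scale to LSB:
V_min = V_max / 2^bits = 7.51 / 2^15
DR = 20 * log10(V_max / V_min)
   = 20 * log10(2^15)
   = 20 * 15 * log10(2)
   = 90.31 dB

90.31 dB


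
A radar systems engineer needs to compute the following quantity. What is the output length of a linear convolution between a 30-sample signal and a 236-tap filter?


Linear convolution output length:
L = N + M - 1
  = 30 + 236 - 1
  = 265 samples

265


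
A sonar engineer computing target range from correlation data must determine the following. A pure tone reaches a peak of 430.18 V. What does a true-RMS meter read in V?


RMS voltage for a sinusoidal waveform:
V_rms = V_peak / sqrt(2)
      = 430.18 / 1.414214
      = 304.183 V

304.183 V


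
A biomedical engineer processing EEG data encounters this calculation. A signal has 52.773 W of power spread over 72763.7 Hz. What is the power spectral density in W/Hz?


Power spectral density:
PSD = P / BW
    = 52.773 / 72763.7
    = 0.00072527 W/Hz

0.00072527 W/Hz


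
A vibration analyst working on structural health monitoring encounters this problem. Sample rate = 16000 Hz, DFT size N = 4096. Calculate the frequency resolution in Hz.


DFT frequency resolution:
df = fs / N
   = 16000 / 4096
   = 3.9062 Hz

3.9062 Hz


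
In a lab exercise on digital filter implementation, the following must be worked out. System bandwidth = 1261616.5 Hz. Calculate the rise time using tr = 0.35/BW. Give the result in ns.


Rise time from bandwidth relationship:
tr = 0.35 / BW
   = 0.35 / 1261616.5
   = 2.774218631e-07 s
   = 277.4219 ns

277.4219 ns


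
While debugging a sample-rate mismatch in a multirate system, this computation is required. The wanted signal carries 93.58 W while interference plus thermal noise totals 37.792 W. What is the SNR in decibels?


SNR in decibels:
SNR = 10 * log10(Ps / Pn)
    = 10 * log10(93.58 / 37.792)
    = 10 * log10(2.4762)
    = 10 * 0.3938
    = 3.94 dB

3.94 dB


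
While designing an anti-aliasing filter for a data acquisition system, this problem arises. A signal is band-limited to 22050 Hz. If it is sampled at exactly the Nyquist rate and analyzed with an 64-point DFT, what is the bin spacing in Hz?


Step 1 — Nyquist sampling rate:
fs = 2 * fmax = 2 * 22050 = 44100 Hz

Step 2 — DFT bin spacing:
df = fs / N = 44100 / 64 = 689.0625 Hz

689.0625 Hz


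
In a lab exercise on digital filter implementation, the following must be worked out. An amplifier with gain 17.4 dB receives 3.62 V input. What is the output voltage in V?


Output voltage from dB gain:
V_out = V_in * 10^(gain_dB / 20)
      = 3.62 * 10^(17.4 / 20)
      = 3.62 * 7.413102
      = 26.8354 V

26.8354 V


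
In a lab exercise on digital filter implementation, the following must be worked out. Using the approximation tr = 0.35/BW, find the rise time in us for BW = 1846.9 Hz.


Rise time from bandwidth relationship:
tr = 0.35 / BW
   = 0.35 / 1846.9
   = 0.000189506741 s
   = 189.5067 us

189.5067 us


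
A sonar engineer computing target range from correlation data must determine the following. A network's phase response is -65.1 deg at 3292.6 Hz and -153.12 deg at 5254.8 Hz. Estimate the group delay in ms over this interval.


Group delay from phase difference:
tau = -d(phi)/d(omega)
d(phi) = -88.02 deg = -1.536239 rad
d(omega) = 2*pi*(5254.8 - 3292.6) = 12328.8662 rad/s
tau = -(-1.536239) / 12328.8662
    = 0.1246 ms

0.1246 ms


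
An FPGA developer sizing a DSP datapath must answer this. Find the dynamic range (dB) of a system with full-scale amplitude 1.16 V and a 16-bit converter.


Dynamic range from full-scale to LSB:
V_min = V_max / 2^bits = 1.16 / 2^16
DR = 20 * log10(V_max / V_min)
   = 20 * log10(2^16)
   = 20 * 16 * log10(2)
   = 96.33 dB

96.33 dB


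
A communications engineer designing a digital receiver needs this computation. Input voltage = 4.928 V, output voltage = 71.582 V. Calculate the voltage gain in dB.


Voltage gain in dB:
G = 20 * log10(Vout / Vin)
  = 20 * log10(71.582 / 4.928)
  = 20 * log10(14.525568)
  = 20 * 1.162133
  = 23.24 dB

23.24 dB


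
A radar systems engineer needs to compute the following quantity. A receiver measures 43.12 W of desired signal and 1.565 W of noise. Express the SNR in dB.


SNR in decibels:
SNR = 10 * log10(Ps / Pn)
    = 10 * log10(43.12 / 1.565)
    = 10 * log10(27.5527)
    = 10 * 1.4402
    = 14.4 dB

14.4 dB


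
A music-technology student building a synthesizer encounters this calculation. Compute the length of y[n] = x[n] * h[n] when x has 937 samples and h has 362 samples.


Linear convolution output length:
L = N + M - 1
  = 937 + 362 - 1
  = 1298 samples

1298


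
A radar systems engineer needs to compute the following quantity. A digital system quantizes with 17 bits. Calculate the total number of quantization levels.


Number of quantization levels = 2^N
= 2^17
= 131072

131072


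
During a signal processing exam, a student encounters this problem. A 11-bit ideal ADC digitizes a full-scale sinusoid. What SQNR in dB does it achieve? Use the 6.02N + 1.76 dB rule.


Theoretical SNR for a full-scale sinusoid:
SNR = 6.02 * N + 1.76
    = 6.02 * 11 + 1.76
    = 66.22 + 1.76
    = 67.98 dB

67.98 dB
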